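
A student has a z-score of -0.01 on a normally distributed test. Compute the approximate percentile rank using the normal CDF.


CDF(z) = 0.5 * (1 + erf(z/sqrt(2)))
erf(-0.0071) = -0.008
CDF = 0.496
Percentile rank = 0.496 * 100 = 49.6

49.6


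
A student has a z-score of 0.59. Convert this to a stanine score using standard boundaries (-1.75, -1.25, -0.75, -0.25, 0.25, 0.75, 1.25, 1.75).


Stanine boundaries: [-1.75, -1.25, -0.75, -0.25, 0.25, 0.75, 1.25, 1.75]
z = 0.59
Check each boundary:
  z >= -1.75 -> could be stanine 2
  z >= -1.25 -> could be stanine 3
  z >= -0.75 -> could be stanine 4
  z >= -0.25 -> could be stanine 5
  z >= 0.25 -> could be stanine 6
  z < 0.75
  z < 1.25
  z < 1.75
Highest qualifying boundary gives stanine = 6

6


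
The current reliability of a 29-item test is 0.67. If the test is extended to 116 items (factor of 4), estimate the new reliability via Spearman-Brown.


r_new = (n * rxx) / (1 + (n-1) * rxx)
r_new = (4 * 0.67) / (1 + 3 * 0.67)
r_new = 2.68 / 3.01
r_new = 0.8904

0.8904


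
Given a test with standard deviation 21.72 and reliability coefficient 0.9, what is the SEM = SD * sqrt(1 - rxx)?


SEM = SD * sqrt(1 - rxx)
SEM = 21.72 * sqrt(1 - 0.9)
SEM = 21.72 * sqrt(0.1) = 21.72 * 0.316228
SEM = 6.8685

6.8685


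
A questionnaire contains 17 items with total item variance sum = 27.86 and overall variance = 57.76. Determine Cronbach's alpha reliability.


alpha = (k/(k-1)) * (1 - sum(si^2)/s_total^2)
= (17/16) * (1 - 27.86/57.76)
alpha = 0.55

0.55


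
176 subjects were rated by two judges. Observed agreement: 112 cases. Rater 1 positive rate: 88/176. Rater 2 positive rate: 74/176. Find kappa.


P_o = 112/176 = 0.636364
P_e = (88*74 + 88*102) / 30976 = 0.5
kappa = (P_o - P_e) / (1 - P_e)
kappa = (0.636364 - 0.5) / (1 - 0.5)
kappa = 0.2727

0.2727


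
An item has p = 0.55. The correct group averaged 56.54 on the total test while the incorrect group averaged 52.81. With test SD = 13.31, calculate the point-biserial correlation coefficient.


q = 1 - p = 0.45
rpb = ((M1 - M0) / SD) * sqrt(p * q)
rpb = ((56.54 - 52.81) / 13.31) * sqrt(0.55 * 0.45)
rpb = 0.1394

0.1394


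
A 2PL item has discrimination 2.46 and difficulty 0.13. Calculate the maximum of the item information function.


For 2PL, max info at theta = b = 0.13
I_max = a^2 / 4 = 2.46^2 / 4
= 6.0516 / 4
I_max = 1.5129

1.5129


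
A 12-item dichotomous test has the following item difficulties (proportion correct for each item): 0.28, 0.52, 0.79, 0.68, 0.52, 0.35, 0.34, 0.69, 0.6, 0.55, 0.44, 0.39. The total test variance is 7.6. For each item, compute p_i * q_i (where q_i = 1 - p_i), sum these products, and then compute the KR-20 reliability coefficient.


For each item, compute p_i * q_i:
  Item 1: 0.28 * 0.72 = 0.2016
  Item 2: 0.52 * 0.48 = 0.2496
  Item 3: 0.79 * 0.21 = 0.1659
  Item 4: 0.68 * 0.32 = 0.2176
  Item 5: 0.52 * 0.48 = 0.2496
  Item 6: 0.35 * 0.65 = 0.2275
  Item 7: 0.34 * 0.66 = 0.2244
  Item 8: 0.69 * 0.31 = 0.2139
  Item 9: 0.6 * 0.4 = 0.24
  Item 10: 0.55 * 0.45 = 0.2475
  Item 11: 0.44 * 0.56 = 0.2464
  Item 12: 0.39 * 0.61 = 0.2379
Sum(p_i * q_i) = 0.2016 + 0.2496 + 0.1659 + 0.2176 + 0.2496 + 0.2275 + 0.2244 + 0.2139 + 0.24 + 0.2475 + 0.2464 + 0.2379 = 2.7219
KR-20 = (k/(k-1)) * (1 - Sum(p_i*q_i) / Var_total)
= (12/11) * (1 - 2.7219/7.6)
= 1.0909 * 0.6419
KR-20 = 0.7002

0.7002


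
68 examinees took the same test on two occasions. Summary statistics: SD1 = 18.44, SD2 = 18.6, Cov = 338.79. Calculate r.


r = cov(X,Y) / (SD_X * SD_Y)
r = 338.79 / (18.44 * 18.6)
r = 338.79 / 342.984
r = 0.9878

0.9878


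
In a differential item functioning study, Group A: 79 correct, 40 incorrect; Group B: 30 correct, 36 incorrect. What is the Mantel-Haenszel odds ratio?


Odds_A = 79/40 = 1.975
Odds_B = 30/36 = 0.8333
OR = Odds_A / Odds_B = 1.975 / 0.8333
Exactly, OR = (79 * 36) / (40 * 30) = 2844 / 1200
OR = 2.37

2.37


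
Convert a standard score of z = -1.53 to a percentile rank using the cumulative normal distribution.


CDF(z) = 0.5 * (1 + erf(z/sqrt(2)))
erf(-1.0819) = -0.874
CDF = 0.063
Percentile rank = 0.063 * 100 = 6.3

6.3


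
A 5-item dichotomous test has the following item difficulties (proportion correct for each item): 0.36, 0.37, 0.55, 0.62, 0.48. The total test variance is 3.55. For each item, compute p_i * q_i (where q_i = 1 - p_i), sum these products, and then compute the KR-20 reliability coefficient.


For each item, compute p_i * q_i:
  Item 1: 0.36 * 0.64 = 0.2304
  Item 2: 0.37 * 0.63 = 0.2331
  Item 3: 0.55 * 0.45 = 0.2475
  Item 4: 0.62 * 0.38 = 0.2356
  Item 5: 0.48 * 0.52 = 0.2496
Sum(p_i * q_i) = 0.2304 + 0.2331 + 0.2475 + 0.2356 + 0.2496 = 1.1962
KR-20 = (k/(k-1)) * (1 - Sum(p_i*q_i) / Var_total)
= (5/4) * (1 - 1.1962/3.55)
= 1.25 * 0.663
KR-20 = 0.8288

0.8288


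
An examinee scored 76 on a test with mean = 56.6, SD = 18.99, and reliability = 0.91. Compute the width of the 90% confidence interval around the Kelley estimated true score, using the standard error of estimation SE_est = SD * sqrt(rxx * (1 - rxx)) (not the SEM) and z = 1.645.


True score estimate = 0.91*76 + 0.09*56.6 = 74.254
SE_est = SD * sqrt(rxx * (1 - rxx)) = 18.99 * sqrt(0.91 * 0.09) = 18.99 * sqrt(0.0819) = 5.434592
CI = T_est +/- z * SE_est, so width = 2 * z * SE_est = 2 * 1.645 * 5.434592
Width = 17.8798

17.8798


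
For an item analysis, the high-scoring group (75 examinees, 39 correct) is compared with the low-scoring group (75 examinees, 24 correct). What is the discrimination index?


p_upper = 39/75 = 0.52
p_lower = 24/75 = 0.32
D = 0.52 - 0.32 = 0.2

0.2


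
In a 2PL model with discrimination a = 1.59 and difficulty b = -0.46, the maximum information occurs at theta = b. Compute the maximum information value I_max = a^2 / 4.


For 2PL, max info at theta = b = -0.46
I_max = a^2 / 4 = 1.59^2 / 4
= 2.5281 / 4
I_max = 0.632

0.632


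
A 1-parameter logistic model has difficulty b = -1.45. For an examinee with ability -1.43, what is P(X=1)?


theta - b = -1.43 - -1.45 = 0.02
exp(-(theta - b)) = exp(-0.02) = 0.9802
P = 1 / (1 + 0.9802)
P = 0.505

0.505


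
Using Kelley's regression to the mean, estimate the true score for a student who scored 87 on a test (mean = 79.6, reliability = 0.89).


T_est = rxx * X + (1 - rxx) * mean
T_est = 0.89 * 87 + 0.11 * 79.6
T_est = 77.43 + 8.756
T_est = 86.186

86.186


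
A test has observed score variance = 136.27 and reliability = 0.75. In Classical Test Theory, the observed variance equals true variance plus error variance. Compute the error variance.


var_true = rxx * var_obs = 0.75 * 136.27 = 102.2025
var_error = var_obs - var_true
var_error = 136.27 - 102.2025
var_error = 34.0675

34.0675


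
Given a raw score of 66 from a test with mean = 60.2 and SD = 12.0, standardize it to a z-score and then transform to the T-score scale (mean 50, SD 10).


z = (X - mean) / SD = (66 - 60.2) / 12.0
z = 5.8 / 12.0
z = 0.4833
T-score = T = 50 + 10z
Carry z at full precision (z = 5.8 / 12.0) into the conversion:
T-score = 50 + 10 * (5.8 / 12.0) = 50 + 58 / 12.0
T-score = 50 + 4.8333
T-score = 54.8333

54.8333


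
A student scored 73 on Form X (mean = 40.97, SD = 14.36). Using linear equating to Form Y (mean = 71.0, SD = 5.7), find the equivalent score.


slope = SD_Y / SD_X = 5.7 / 14.36 ~ 0.3969
intercept = mean_Y - slope * mean_X = 71.0 - (5.7 / 14.36) * 40.97 ~ 54.7375
Y = slope * X + intercept. To avoid rounding drift from the rounded slope/intercept, evaluate the equivalent form Y = mean_Y + SD_Y * (X - mean_X) / SD_X at full precision:
Y = 71.0 + 5.7 * (73 - 40.97) / 14.36
Y = 71.0 + 5.7 * 32.03 / 14.36
Y = 71.0 + 182.571 / 14.36
Y = 71.0 + 12.7139
Y = 83.7139

83.7139


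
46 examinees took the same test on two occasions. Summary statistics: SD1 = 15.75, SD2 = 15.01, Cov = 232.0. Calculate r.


r = cov(X,Y) / (SD_X * SD_Y)
r = 232.0 / (15.75 * 15.01)
r = 232.0 / 236.4075
r = 0.9814

0.9814


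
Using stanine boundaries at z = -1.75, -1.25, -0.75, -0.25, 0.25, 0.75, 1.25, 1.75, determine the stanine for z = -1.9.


Stanine boundaries: [-1.75, -1.25, -0.75, -0.25, 0.25, 0.75, 1.25, 1.75]
z = -1.9
Check each boundary:
  z < -1.75
  z < -1.25
  z < -0.75
  z < -0.25
  z < 0.25
  z < 0.75
  z < 1.25
  z < 1.75
Highest qualifying boundary gives stanine = 1

1


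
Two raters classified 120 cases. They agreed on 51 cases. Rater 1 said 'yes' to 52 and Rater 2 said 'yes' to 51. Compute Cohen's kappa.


P_o = 51/120 = 0.425
P_e = (52*51 + 68*69) / 14400 = 0.51
kappa = (P_o - P_e) / (1 - P_e)
kappa = (0.425 - 0.51) / (1 - 0.51)
kappa = -0.1735

-0.1735


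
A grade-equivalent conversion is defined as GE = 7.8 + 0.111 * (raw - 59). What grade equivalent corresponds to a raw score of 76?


raw - median = 76 - 59 = 17
slope * diff = 0.111 * 17 = 1.887
GE = 7.8 + 1.887
GE = 9.687

9.687


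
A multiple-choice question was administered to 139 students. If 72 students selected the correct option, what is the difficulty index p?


Item difficulty p = number correct / total examinees
p = 72 / 139
p = 0.518

0.518


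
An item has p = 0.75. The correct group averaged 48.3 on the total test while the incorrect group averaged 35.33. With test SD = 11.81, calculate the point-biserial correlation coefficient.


q = 1 - p = 0.25
rpb = ((M1 - M0) / SD) * sqrt(p * q)
rpb = ((48.3 - 35.33) / 11.81) * sqrt(0.75 * 0.25)
rpb = 0.4755

0.4755


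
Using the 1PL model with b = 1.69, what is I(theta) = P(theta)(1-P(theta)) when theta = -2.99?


P = 1/(1+exp(-(-2.99-1.69))) = 0.0092
I = P*(1-P) = 0.0092 * 0.9908
I = 0.0091

0.0091


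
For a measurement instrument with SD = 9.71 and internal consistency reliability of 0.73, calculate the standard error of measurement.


SEM = SD * sqrt(1 - rxx)
SEM = 9.71 * sqrt(1 - 0.73)
SEM = 9.71 * sqrt(0.27) = 9.71 * 0.519615
SEM = 5.0455

5.0455


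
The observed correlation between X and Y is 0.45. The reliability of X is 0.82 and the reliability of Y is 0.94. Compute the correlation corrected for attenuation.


r_corrected = rxy / sqrt(rxx * ryy)
= 0.45 / sqrt(0.82 * 0.94)
= 0.45 / sqrt(0.7708)
= 0.45 / 0.877952
r_corrected = 0.5126

0.5126


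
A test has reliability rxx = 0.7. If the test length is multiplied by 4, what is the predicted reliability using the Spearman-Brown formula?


r_new = (n * rxx) / (1 + (n-1) * rxx)
r_new = (4 * 0.7) / (1 + 3 * 0.7)
r_new = 2.8 / 3.1
r_new = 0.9032

0.9032


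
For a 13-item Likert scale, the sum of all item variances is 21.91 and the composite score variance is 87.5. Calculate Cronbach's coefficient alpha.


alpha = (k/(k-1)) * (1 - sum(si^2)/s_total^2)
= (13/12) * (1 - 21.91/87.5)
alpha = 0.8121

0.8121


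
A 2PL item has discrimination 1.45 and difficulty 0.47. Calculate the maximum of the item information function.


For 2PL, max info at theta = b = 0.47
I_max = a^2 / 4 = 1.45^2 / 4
= 2.1025 / 4
I_max = 0.5256

0.5256


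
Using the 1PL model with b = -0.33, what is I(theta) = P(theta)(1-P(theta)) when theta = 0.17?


P = 1/(1+exp(-(0.17--0.33))) = 0.6225
I = P*(1-P) = 0.6225 * 0.3775
I = 0.235

0.235


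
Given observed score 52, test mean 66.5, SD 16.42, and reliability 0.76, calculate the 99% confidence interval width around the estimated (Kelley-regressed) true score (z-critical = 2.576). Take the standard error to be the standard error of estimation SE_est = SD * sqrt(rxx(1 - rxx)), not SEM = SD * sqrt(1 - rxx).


True score estimate = 0.76*52 + 0.24*66.5 = 55.48
SE_est = SD * sqrt(rxx * (1 - rxx)) = 16.42 * sqrt(0.76 * 0.24) = 16.42 * sqrt(0.1824) = 7.012705
CI = T_est +/- z * SE_est, so width = 2 * z * SE_est = 2 * 2.576 * 7.012705
Width = 36.1295

36.1295


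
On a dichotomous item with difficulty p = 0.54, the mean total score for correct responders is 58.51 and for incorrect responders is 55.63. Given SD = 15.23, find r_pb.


q = 1 - p = 0.46
rpb = ((M1 - M0) / SD) * sqrt(p * q)
rpb = ((58.51 - 55.63) / 15.23) * sqrt(0.54 * 0.46)
rpb = 0.0942

0.0942


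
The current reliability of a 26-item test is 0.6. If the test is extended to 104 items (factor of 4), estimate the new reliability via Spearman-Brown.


r_new = (n * rxx) / (1 + (n-1) * rxx)
r_new = (4 * 0.6) / (1 + 3 * 0.6)
r_new = 2.4 / 2.8
r_new = 0.8571

0.8571


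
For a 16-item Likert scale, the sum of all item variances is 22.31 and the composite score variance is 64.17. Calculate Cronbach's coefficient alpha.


alpha = (k/(k-1)) * (1 - sum(si^2)/s_total^2)
= (16/15) * (1 - 22.31/64.17)
alpha = 0.6958

0.6958


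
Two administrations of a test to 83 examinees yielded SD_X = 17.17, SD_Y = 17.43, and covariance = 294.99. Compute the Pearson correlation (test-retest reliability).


r = cov(X,Y) / (SD_X * SD_Y)
r = 294.99 / (17.17 * 17.43)
r = 294.99 / 299.2731
r = 0.9857

0.9857


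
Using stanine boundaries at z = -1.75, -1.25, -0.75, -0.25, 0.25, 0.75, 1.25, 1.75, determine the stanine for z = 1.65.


Stanine boundaries: [-1.75, -1.25, -0.75, -0.25, 0.25, 0.75, 1.25, 1.75]
z = 1.65
Check each boundary:
  z >= -1.75 -> could be stanine 2
  z >= -1.25 -> could be stanine 3
  z >= -0.75 -> could be stanine 4
  z >= -0.25 -> could be stanine 5
  z >= 0.25 -> could be stanine 6
  z >= 0.75 -> could be stanine 7
  z >= 1.25 -> could be stanine 8
  z < 1.75
Highest qualifying boundary gives stanine = 8

8


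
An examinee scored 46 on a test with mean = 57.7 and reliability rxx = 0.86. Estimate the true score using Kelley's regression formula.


T_est = rxx * X + (1 - rxx) * mean
T_est = 0.86 * 46 + 0.14 * 57.7
T_est = 39.56 + 8.078
T_est = 47.638

47.638


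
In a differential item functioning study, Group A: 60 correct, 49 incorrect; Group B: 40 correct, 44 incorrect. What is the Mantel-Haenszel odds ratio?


Odds_A = 60/49 = 1.2245
Odds_B = 40/44 = 0.9091
OR = Odds_A / Odds_B = 1.2245 / 0.9091
Exactly, OR = (60 * 44) / (49 * 40) = 2640 / 1960
OR = 1.3469

1.3469


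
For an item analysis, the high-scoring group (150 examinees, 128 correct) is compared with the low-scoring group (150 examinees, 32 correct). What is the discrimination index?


p_upper = 128/150 = 0.8533
p_lower = 32/150 = 0.2133
D = 0.8533 - 0.2133 = 0.64

0.64


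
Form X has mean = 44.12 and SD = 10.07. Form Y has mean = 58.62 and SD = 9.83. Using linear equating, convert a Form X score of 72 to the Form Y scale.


slope = SD_Y / SD_X = 9.83 / 10.07 ~ 0.9762
intercept = mean_Y - slope * mean_X = 58.62 - (9.83 / 10.07) * 44.12 ~ 15.5515
Y = slope * X + intercept. To avoid rounding drift from the rounded slope/intercept, evaluate the equivalent form Y = mean_Y + SD_Y * (X - mean_X) / SD_X at full precision:
Y = 58.62 + 9.83 * (72 - 44.12) / 10.07
Y = 58.62 + 9.83 * 27.88 / 10.07
Y = 58.62 + 274.0604 / 10.07
Y = 58.62 + 27.2155
Y = 85.8355

85.8355


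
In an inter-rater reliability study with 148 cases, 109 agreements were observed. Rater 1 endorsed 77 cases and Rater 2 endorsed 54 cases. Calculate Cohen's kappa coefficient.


P_o = 109/148 = 0.736486
P_e = (77*54 + 71*94) / 21904 = 0.494522
kappa = (P_o - P_e) / (1 - P_e)
kappa = (0.736486 - 0.494522) / (1 - 0.494522)
kappa = 0.4787

0.4787


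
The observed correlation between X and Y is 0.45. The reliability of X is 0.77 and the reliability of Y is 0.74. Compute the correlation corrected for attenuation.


r_corrected = rxy / sqrt(rxx * ryy)
= 0.45 / sqrt(0.77 * 0.74)
= 0.45 / sqrt(0.5698)
= 0.45 / 0.754851
r_corrected = 0.5961

0.5961


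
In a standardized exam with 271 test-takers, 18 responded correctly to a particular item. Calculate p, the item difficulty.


Item difficulty p = number correct / total examinees
p = 18 / 271
p = 0.0664

0.0664


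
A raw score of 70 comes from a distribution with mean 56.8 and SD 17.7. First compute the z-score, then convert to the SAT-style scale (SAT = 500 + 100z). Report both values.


z = (X - mean) / SD = (70 - 56.8) / 17.7
z = 13.2 / 17.7
z = 0.7458
SAT-scale = SAT = 500 + 100z
Carry z at full precision (z = 13.2 / 17.7) into the conversion:
SAT-scale = 500 + 100 * (13.2 / 17.7) = 500 + 1320 / 17.7
SAT-scale = 500 + 74.5763
SAT-scale = 574.5763

574.5763


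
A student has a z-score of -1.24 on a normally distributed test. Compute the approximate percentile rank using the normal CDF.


CDF(z) = 0.5 * (1 + erf(z/sqrt(2)))
erf(-0.8768) = -0.785
CDF = 0.1075
Percentile rank = 0.1075 * 100 = 10.75

10.75


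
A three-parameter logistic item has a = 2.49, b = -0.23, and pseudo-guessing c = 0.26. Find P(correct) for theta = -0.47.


logit = 2.49*(-0.47 - -0.23) = -0.5976
P* = 1/(1 + exp(--0.5976)) = 0.3549
P = 0.26 + (1 - 0.26) * 0.3549
P = 0.5226

0.5226


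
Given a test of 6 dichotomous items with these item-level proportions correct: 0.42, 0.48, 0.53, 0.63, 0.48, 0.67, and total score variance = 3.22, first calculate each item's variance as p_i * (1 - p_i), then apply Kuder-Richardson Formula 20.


For each item, compute p_i * q_i:
  Item 1: 0.42 * 0.58 = 0.2436
  Item 2: 0.48 * 0.52 = 0.2496
  Item 3: 0.53 * 0.47 = 0.2491
  Item 4: 0.63 * 0.37 = 0.2331
  Item 5: 0.48 * 0.52 = 0.2496
  Item 6: 0.67 * 0.33 = 0.2211
Sum(p_i * q_i) = 0.2436 + 0.2496 + 0.2491 + 0.2331 + 0.2496 + 0.2211 = 1.4461
KR-20 = (k/(k-1)) * (1 - Sum(p_i*q_i) / Var_total)
= (6/5) * (1 - 1.4461/3.22)
= 1.2 * 0.5509
KR-20 = 0.6611

0.6611


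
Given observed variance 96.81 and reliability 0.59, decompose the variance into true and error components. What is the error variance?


var_true = rxx * var_obs = 0.59 * 96.81 = 57.1179
var_error = var_obs - var_true
var_error = 96.81 - 57.1179
var_error = 39.6921

39.6921


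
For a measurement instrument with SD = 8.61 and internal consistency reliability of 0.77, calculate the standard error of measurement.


SEM = SD * sqrt(1 - rxx)
SEM = 8.61 * sqrt(1 - 0.77)
SEM = 8.61 * sqrt(0.23) = 8.61 * 0.479583
SEM = 4.1292

4.1292


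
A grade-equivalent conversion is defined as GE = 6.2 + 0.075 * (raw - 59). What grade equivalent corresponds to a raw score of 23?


raw - median = 23 - 59 = -36
slope * diff = 0.075 * -36 = -2.7
GE = 6.2 + -2.7
GE = 3.5

3.5


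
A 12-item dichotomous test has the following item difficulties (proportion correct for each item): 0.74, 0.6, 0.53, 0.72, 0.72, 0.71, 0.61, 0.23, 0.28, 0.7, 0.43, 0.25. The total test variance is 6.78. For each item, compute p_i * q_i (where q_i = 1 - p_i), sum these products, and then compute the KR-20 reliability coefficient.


For each item, compute p_i * q_i:
  Item 1: 0.74 * 0.26 = 0.1924
  Item 2: 0.6 * 0.4 = 0.24
  Item 3: 0.53 * 0.47 = 0.2491
  Item 4: 0.72 * 0.28 = 0.2016
  Item 5: 0.72 * 0.28 = 0.2016
  Item 6: 0.71 * 0.29 = 0.2059
  Item 7: 0.61 * 0.39 = 0.2379
  Item 8: 0.23 * 0.77 = 0.1771
  Item 9: 0.28 * 0.72 = 0.2016
  Item 10: 0.7 * 0.3 = 0.21
  Item 11: 0.43 * 0.57 = 0.2451
  Item 12: 0.25 * 0.75 = 0.1875
Sum(p_i * q_i) = 0.1924 + 0.24 + 0.2491 + 0.2016 + 0.2016 + 0.2059 + 0.2379 + 0.1771 + 0.2016 + 0.21 + 0.2451 + 0.1875 = 2.5498
KR-20 = (k/(k-1)) * (1 - Sum(p_i*q_i) / Var_total)
= (12/11) * (1 - 2.5498/6.78)
= 1.0909 * 0.6239
KR-20 = 0.6806

0.6806


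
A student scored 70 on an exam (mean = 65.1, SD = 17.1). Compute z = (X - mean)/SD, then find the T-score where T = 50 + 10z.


z = (X - mean) / SD = (70 - 65.1) / 17.1
z = 4.9 / 17.1
z = 0.2865
T-score = T = 50 + 10z
Carry z at full precision (z = 4.9 / 17.1) into the conversion:
T-score = 50 + 10 * (4.9 / 17.1) = 50 + 49 / 17.1
T-score = 50 + 2.8655
T-score = 52.8655

52.8655


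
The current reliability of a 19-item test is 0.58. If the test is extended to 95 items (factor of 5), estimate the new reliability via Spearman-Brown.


r_new = (n * rxx) / (1 + (n-1) * rxx)
r_new = (5 * 0.58) / (1 + 4 * 0.58)
r_new = 2.9 / 3.32
r_new = 0.8735

0.8735


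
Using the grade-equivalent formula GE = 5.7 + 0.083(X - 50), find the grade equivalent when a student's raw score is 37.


raw - median = 37 - 50 = -13
slope * diff = 0.083 * -13 = -1.079
GE = 5.7 + -1.079
GE = 4.621

4.621


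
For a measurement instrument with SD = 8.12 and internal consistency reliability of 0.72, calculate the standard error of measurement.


SEM = SD * sqrt(1 - rxx)
SEM = 8.12 * sqrt(1 - 0.72)
SEM = 8.12 * sqrt(0.28) = 8.12 * 0.52915
SEM = 4.2967

4.2967


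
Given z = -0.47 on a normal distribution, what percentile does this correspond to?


CDF(z) = 0.5 * (1 + erf(z/sqrt(2)))
erf(-0.3323) = -0.3616
CDF = 0.3192
Percentile rank = 0.3192 * 100 = 31.92

31.92


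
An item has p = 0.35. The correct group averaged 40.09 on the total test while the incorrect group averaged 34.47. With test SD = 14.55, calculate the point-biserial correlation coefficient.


q = 1 - p = 0.65
rpb = ((M1 - M0) / SD) * sqrt(p * q)
rpb = ((40.09 - 34.47) / 14.55) * sqrt(0.35 * 0.65)
rpb = 0.1842

0.1842


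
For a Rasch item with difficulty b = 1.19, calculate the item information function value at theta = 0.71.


P = 1/(1+exp(-(0.71-1.19))) = 0.3823
I = P*(1-P) = 0.3823 * 0.6177
I = 0.2361

0.2361


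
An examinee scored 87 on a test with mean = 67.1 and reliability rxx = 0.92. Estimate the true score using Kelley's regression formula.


T_est = rxx * X + (1 - rxx) * mean
T_est = 0.92 * 87 + 0.08 * 67.1
T_est = 80.04 + 5.368
T_est = 85.408

85.408


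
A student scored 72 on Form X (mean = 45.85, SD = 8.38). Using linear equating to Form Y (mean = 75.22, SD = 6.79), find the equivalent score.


slope = SD_Y / SD_X = 6.79 / 8.38 ~ 0.8103
intercept = mean_Y - slope * mean_X = 75.22 - (6.79 / 8.38) * 45.85 ~ 38.0695
Y = slope * X + intercept. To avoid rounding drift from the rounded slope/intercept, evaluate the equivalent form Y = mean_Y + SD_Y * (X - mean_X) / SD_X at full precision:
Y = 75.22 + 6.79 * (72 - 45.85) / 8.38
Y = 75.22 + 6.79 * 26.15 / 8.38
Y = 75.22 + 177.5585 / 8.38
Y = 75.22 + 21.1884
Y = 96.4084

96.4084


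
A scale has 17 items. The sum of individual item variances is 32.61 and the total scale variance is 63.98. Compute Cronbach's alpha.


alpha = (k/(k-1)) * (1 - sum(si^2)/s_total^2)
= (17/16) * (1 - 32.61/63.98)
alpha = 0.521

0.521


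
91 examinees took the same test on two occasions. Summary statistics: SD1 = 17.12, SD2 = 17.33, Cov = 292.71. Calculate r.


r = cov(X,Y) / (SD_X * SD_Y)
r = 292.71 / (17.12 * 17.33)
r = 292.71 / 296.6896
r = 0.9866

0.9866


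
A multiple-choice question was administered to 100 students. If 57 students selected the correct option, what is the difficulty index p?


Item difficulty p = number correct / total examinees
p = 57 / 100
p = 0.57

0.57


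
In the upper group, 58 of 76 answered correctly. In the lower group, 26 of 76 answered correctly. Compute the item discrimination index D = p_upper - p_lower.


p_upper = 58/76 = 0.7632
p_lower = 26/76 = 0.3421
D = 0.7632 - 0.3421 = 0.4211

0.4211


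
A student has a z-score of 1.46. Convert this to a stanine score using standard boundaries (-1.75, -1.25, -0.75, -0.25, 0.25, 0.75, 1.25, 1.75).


Stanine boundaries: [-1.75, -1.25, -0.75, -0.25, 0.25, 0.75, 1.25, 1.75]
z = 1.46
Check each boundary:
  z >= -1.75 -> could be stanine 2
  z >= -1.25 -> could be stanine 3
  z >= -0.75 -> could be stanine 4
  z >= -0.25 -> could be stanine 5
  z >= 0.25 -> could be stanine 6
  z >= 0.75 -> could be stanine 7
  z >= 1.25 -> could be stanine 8
  z < 1.75
Highest qualifying boundary gives stanine = 8

8


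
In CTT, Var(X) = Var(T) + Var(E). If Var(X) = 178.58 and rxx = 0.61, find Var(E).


var_true = rxx * var_obs = 0.61 * 178.58 = 108.9338
var_error = var_obs - var_true
var_error = 178.58 - 108.9338
var_error = 69.6462

69.6462


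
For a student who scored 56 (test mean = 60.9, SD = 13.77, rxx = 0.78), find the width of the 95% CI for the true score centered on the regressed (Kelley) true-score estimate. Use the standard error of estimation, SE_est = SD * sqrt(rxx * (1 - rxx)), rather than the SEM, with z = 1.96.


True score estimate = 0.78*56 + 0.22*60.9 = 57.078
SE_est = SD * sqrt(rxx * (1 - rxx)) = 13.77 * sqrt(0.78 * 0.22) = 13.77 * sqrt(0.1716) = 5.704172
CI = T_est +/- z * SE_est, so width = 2 * z * SE_est = 2 * 1.96 * 5.704172
Width = 22.3604

22.3604


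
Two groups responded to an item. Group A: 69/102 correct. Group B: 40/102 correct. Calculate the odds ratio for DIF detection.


Odds_A = 69/33 = 2.0909
Odds_B = 40/62 = 0.6452
OR = Odds_A / Odds_B = 2.0909 / 0.6452
Exactly, OR = (69 * 62) / (33 * 40) = 4278 / 1320
OR = 3.2409

3.2409


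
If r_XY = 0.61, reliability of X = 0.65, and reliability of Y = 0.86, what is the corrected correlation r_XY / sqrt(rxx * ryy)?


r_corrected = rxy / sqrt(rxx * ryy)
= 0.61 / sqrt(0.65 * 0.86)
= 0.61 / sqrt(0.559)
= 0.61 / 0.747663
r_corrected = 0.8159

0.8159


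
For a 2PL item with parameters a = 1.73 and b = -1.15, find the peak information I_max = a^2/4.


For 2PL, max info at theta = b = -1.15
I_max = a^2 / 4 = 1.73^2 / 4
= 2.9929 / 4
I_max = 0.7482

0.7482


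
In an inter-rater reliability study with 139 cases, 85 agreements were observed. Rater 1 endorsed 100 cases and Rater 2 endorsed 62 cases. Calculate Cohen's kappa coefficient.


P_o = 85/139 = 0.611511
P_e = (100*62 + 39*77) / 19321 = 0.476321
kappa = (P_o - P_e) / (1 - P_e)
kappa = (0.611511 - 0.476321) / (1 - 0.476321)
kappa = 0.2582

0.2582


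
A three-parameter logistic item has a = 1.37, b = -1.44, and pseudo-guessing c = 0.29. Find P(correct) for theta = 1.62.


logit = 1.37*(1.62 - -1.44) = 4.1922
P* = 1/(1 + exp(-4.1922)) = 0.9851
P = 0.29 + (1 - 0.29) * 0.9851
P = 0.9894

0.9894


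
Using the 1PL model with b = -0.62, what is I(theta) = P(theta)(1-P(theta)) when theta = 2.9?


P = 1/(1+exp(-(2.9--0.62))) = 0.9713
I = P*(1-P) = 0.9713 * 0.0287
I = 0.0279

0.0279


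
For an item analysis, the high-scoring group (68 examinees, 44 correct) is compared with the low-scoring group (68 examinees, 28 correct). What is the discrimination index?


p_upper = 44/68 = 0.6471
p_lower = 28/68 = 0.4118
D = 0.6471 - 0.4118 = 0.2353

0.2353


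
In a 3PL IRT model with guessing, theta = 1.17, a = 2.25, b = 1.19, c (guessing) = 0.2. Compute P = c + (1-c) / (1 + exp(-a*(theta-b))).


logit = 2.25*(1.17 - 1.19) = -0.045
P* = 1/(1 + exp(--0.045)) = 0.4888
P = 0.2 + (1 - 0.2) * 0.4888
P = 0.591

0.591


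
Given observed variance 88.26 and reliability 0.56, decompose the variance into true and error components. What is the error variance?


var_true = rxx * var_obs = 0.56 * 88.26 = 49.4256
var_error = var_obs - var_true
var_error = 88.26 - 49.4256
var_error = 38.8344

38.8344


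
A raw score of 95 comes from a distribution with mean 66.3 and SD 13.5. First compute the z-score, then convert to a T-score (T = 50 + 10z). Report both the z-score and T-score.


z = (X - mean) / SD = (95 - 66.3) / 13.5
z = 28.7 / 13.5
z = 2.1259
T-score = T = 50 + 10z
Carry z at full precision (z = 28.7 / 13.5) into the conversion:
T-score = 50 + 10 * (28.7 / 13.5) = 50 + 287 / 13.5
T-score = 50 + 21.2593
T-score = 71.2593

71.2593


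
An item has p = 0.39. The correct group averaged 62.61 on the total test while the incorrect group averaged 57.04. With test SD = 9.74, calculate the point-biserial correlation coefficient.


q = 1 - p = 0.61
rpb = ((M1 - M0) / SD) * sqrt(p * q)
rpb = ((62.61 - 57.04) / 9.74) * sqrt(0.39 * 0.61)
rpb = 0.2789

0.2789


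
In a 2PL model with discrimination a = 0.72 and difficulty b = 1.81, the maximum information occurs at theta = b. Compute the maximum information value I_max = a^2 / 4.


For 2PL, max info at theta = b = 1.81
I_max = a^2 / 4 = 0.72^2 / 4
= 0.5184 / 4
I_max = 0.1296

0.1296


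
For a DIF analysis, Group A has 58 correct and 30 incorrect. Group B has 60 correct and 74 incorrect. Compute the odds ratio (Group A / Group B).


Odds_A = 58/30 = 1.9333
Odds_B = 60/74 = 0.8108
OR = Odds_A / Odds_B = 1.9333 / 0.8108
Exactly, OR = (58 * 74) / (30 * 60) = 4292 / 1800
OR = 2.3844

2.3844


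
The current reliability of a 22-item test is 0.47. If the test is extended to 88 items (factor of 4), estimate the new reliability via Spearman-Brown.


r_new = (n * rxx) / (1 + (n-1) * rxx)
r_new = (4 * 0.47) / (1 + 3 * 0.47)
r_new = 1.88 / 2.41
r_new = 0.7801

0.7801


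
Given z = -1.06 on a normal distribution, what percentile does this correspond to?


CDF(z) = 0.5 * (1 + erf(z/sqrt(2)))
erf(-0.7495) = -0.7109
CDF = 0.1446
Percentile rank = 0.1446 * 100 = 14.46

14.46


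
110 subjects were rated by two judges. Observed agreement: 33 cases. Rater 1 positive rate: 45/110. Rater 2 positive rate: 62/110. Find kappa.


P_o = 33/110 = 0.3
P_e = (45*62 + 65*48) / 12100 = 0.48843
kappa = (P_o - P_e) / (1 - P_e)
kappa = (0.3 - 0.48843) / (1 - 0.48843)
kappa = -0.3683

-0.3683


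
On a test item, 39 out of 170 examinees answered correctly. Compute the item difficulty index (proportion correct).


Item difficulty p = number correct / total examinees
p = 39 / 170
p = 0.2294

0.2294


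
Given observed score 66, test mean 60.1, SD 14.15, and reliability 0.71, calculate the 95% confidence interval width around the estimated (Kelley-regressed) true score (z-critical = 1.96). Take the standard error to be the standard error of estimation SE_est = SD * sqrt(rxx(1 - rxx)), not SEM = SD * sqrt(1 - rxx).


True score estimate = 0.71*66 + 0.29*60.1 = 64.289
SE_est = SD * sqrt(rxx * (1 - rxx)) = 14.15 * sqrt(0.71 * 0.29) = 14.15 * sqrt(0.2059) = 6.420733
CI = T_est +/- z * SE_est, so width = 2 * z * SE_est = 2 * 1.96 * 6.420733
Width = 25.1693

25.1693


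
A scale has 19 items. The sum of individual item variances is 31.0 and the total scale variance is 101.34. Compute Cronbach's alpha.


alpha = (k/(k-1)) * (1 - sum(si^2)/s_total^2)
= (19/18) * (1 - 31.0/101.34)
alpha = 0.7327

0.7327


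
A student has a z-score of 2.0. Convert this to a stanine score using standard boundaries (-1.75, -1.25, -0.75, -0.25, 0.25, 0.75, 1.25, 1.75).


Stanine boundaries: [-1.75, -1.25, -0.75, -0.25, 0.25, 0.75, 1.25, 1.75]
z = 2.0
Check each boundary:
  z >= -1.75 -> could be stanine 2
  z >= -1.25 -> could be stanine 3
  z >= -0.75 -> could be stanine 4
  z >= -0.25 -> could be stanine 5
  z >= 0.25 -> could be stanine 6
  z >= 0.75 -> could be stanine 7
  z >= 1.25 -> could be stanine 8
  z >= 1.75 -> could be stanine 9
Highest qualifying boundary gives stanine = 9

9


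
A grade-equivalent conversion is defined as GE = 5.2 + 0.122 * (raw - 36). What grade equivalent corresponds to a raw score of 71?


raw - median = 71 - 36 = 35
slope * diff = 0.122 * 35 = 4.27
GE = 5.2 + 4.27
GE = 9.47

9.47


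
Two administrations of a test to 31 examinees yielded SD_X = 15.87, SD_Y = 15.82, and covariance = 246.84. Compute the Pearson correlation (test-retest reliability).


r = cov(X,Y) / (SD_X * SD_Y)
r = 246.84 / (15.87 * 15.82)
r = 246.84 / 251.0634
r = 0.9832

0.9832


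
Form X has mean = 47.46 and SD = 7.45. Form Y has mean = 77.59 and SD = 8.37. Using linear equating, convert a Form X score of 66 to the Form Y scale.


slope = SD_Y / SD_X = 8.37 / 7.45 ~ 1.1235
intercept = mean_Y - slope * mean_X = 77.59 - (8.37 / 7.45) * 47.46 ~ 24.2692
Y = slope * X + intercept. To avoid rounding drift from the rounded slope/intercept, evaluate the equivalent form Y = mean_Y + SD_Y * (X - mean_X) / SD_X at full precision:
Y = 77.59 + 8.37 * (66 - 47.46) / 7.45
Y = 77.59 + 8.37 * 18.54 / 7.45
Y = 77.59 + 155.1798 / 7.45
Y = 77.59 + 20.8295
Y = 98.4195

98.4195


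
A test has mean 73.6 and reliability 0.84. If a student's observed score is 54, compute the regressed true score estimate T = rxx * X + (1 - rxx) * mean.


T_est = rxx * X + (1 - rxx) * mean
T_est = 0.84 * 54 + 0.16 * 73.6
T_est = 45.36 + 11.776
T_est = 57.136

57.136


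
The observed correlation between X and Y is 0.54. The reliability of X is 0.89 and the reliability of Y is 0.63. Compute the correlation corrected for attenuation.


r_corrected = rxy / sqrt(rxx * ryy)
= 0.54 / sqrt(0.89 * 0.63)
= 0.54 / sqrt(0.5607)
= 0.54 / 0.748799
r_corrected = 0.7212

0.7212


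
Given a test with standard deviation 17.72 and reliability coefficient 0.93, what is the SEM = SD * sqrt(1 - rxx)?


SEM = SD * sqrt(1 - rxx)
SEM = 17.72 * sqrt(1 - 0.93)
SEM = 17.72 * sqrt(0.07) = 17.72 * 0.264575
SEM = 4.6883

4.6883


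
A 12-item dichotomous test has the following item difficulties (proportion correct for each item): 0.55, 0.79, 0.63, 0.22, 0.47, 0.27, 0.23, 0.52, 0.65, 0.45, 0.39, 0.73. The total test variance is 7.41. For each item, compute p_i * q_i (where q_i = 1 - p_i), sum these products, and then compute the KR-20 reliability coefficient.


For each item, compute p_i * q_i:
  Item 1: 0.55 * 0.45 = 0.2475
  Item 2: 0.79 * 0.21 = 0.1659
  Item 3: 0.63 * 0.37 = 0.2331
  Item 4: 0.22 * 0.78 = 0.1716
  Item 5: 0.47 * 0.53 = 0.2491
  Item 6: 0.27 * 0.73 = 0.1971
  Item 7: 0.23 * 0.77 = 0.1771
  Item 8: 0.52 * 0.48 = 0.2496
  Item 9: 0.65 * 0.35 = 0.2275
  Item 10: 0.45 * 0.55 = 0.2475
  Item 11: 0.39 * 0.61 = 0.2379
  Item 12: 0.73 * 0.27 = 0.1971
Sum(p_i * q_i) = 0.2475 + 0.1659 + 0.2331 + 0.1716 + 0.2491 + 0.1971 + 0.1771 + 0.2496 + 0.2275 + 0.2475 + 0.2379 + 0.1971 = 2.601
KR-20 = (k/(k-1)) * (1 - Sum(p_i*q_i) / Var_total)
= (12/11) * (1 - 2.601/7.41)
= 1.0909 * 0.649
KR-20 = 0.708

0.708


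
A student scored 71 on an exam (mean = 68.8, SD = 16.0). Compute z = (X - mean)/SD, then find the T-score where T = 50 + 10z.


z = (X - mean) / SD = (71 - 68.8) / 16.0
z = 2.2 / 16.0
z = 0.1375
T-score = T = 50 + 10z
Carry z at full precision (z = 2.2 / 16.0) into the conversion:
T-score = 50 + 10 * (2.2 / 16.0) = 50 + 22 / 16.0
T-score = 50 + 1.375
T-score = 51.375

51.375


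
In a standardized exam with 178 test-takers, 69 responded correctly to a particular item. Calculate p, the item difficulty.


Item difficulty p = number correct / total examinees
p = 69 / 178
p = 0.3876

0.3876


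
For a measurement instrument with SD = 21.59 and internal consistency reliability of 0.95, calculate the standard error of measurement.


SEM = SD * sqrt(1 - rxx)
SEM = 21.59 * sqrt(1 - 0.95)
SEM = 21.59 * sqrt(0.05) = 21.59 * 0.223607
SEM = 4.8277

4.8277


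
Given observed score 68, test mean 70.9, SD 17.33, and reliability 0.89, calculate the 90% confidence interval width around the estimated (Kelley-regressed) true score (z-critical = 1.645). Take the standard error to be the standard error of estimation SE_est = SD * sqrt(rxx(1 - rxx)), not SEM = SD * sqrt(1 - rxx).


True score estimate = 0.89*68 + 0.11*70.9 = 68.319
SE_est = SD * sqrt(rxx * (1 - rxx)) = 17.33 * sqrt(0.89 * 0.11) = 17.33 * sqrt(0.0979) = 5.422379
CI = T_est +/- z * SE_est, so width = 2 * z * SE_est = 2 * 1.645 * 5.422379
Width = 17.8396

17.8396


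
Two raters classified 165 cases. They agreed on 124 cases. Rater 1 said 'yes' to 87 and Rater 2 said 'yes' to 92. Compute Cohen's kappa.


P_o = 124/165 = 0.751515
P_e = (87*92 + 78*73) / 27225 = 0.50314
kappa = (P_o - P_e) / (1 - P_e)
kappa = (0.751515 - 0.50314) / (1 - 0.50314)
kappa = 0.4999

0.4999


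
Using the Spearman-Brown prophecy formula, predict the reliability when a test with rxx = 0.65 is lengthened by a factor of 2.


r_new = (n * rxx) / (1 + (n-1) * rxx)
r_new = (2 * 0.65) / (1 + 1 * 0.65)
r_new = 1.3 / 1.65
r_new = 0.7879

0.7879


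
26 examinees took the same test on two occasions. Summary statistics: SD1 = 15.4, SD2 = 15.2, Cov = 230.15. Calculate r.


r = cov(X,Y) / (SD_X * SD_Y)
r = 230.15 / (15.4 * 15.2)
r = 230.15 / 234.08
r = 0.9832

0.9832


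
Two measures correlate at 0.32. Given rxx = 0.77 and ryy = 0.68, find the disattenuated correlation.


r_corrected = rxy / sqrt(rxx * ryy)
= 0.32 / sqrt(0.77 * 0.68)
= 0.32 / sqrt(0.5236)
= 0.32 / 0.723602
r_corrected = 0.4422

0.4422


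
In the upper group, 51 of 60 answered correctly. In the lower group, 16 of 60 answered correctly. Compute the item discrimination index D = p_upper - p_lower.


p_upper = 51/60 = 0.85
p_lower = 16/60 = 0.2667
D = 0.85 - 0.2667 = 0.5833

0.5833


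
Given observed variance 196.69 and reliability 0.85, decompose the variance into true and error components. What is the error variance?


var_true = rxx * var_obs = 0.85 * 196.69 = 167.1865
var_error = var_obs - var_true
var_error = 196.69 - 167.1865
var_error = 29.5035

29.5035


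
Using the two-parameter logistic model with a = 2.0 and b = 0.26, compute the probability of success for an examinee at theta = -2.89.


a*(theta - b) = 2.0 * (-2.89 - 0.26) = -6.3
exp(--6.3) = 544.5719
P = 1 / (1 + 544.5719)
P = 0.0018

0.0018


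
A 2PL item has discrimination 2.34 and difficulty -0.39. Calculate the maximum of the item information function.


For 2PL, max info at theta = b = -0.39
I_max = a^2 / 4 = 2.34^2 / 4
= 5.4756 / 4
I_max = 1.3689

1.3689


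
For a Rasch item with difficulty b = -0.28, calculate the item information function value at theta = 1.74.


P = 1/(1+exp(-(1.74--0.28))) = 0.8829
I = P*(1-P) = 0.8829 * 0.1171
I = 0.1034

0.1034


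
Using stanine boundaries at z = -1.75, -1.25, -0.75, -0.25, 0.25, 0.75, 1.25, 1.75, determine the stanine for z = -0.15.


Stanine boundaries: [-1.75, -1.25, -0.75, -0.25, 0.25, 0.75, 1.25, 1.75]
z = -0.15
Check each boundary:
  z >= -1.75 -> could be stanine 2
  z >= -1.25 -> could be stanine 3
  z >= -0.75 -> could be stanine 4
  z >= -0.25 -> could be stanine 5
  z < 0.25
  z < 0.75
  z < 1.25
  z < 1.75
Highest qualifying boundary gives stanine = 5

5


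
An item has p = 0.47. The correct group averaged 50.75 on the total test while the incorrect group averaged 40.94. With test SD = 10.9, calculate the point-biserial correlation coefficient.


q = 1 - p = 0.53
rpb = ((M1 - M0) / SD) * sqrt(p * q)
rpb = ((50.75 - 40.94) / 10.9) * sqrt(0.47 * 0.53)
rpb = 0.4492

0.4492


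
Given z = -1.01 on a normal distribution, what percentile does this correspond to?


CDF(z) = 0.5 * (1 + erf(z/sqrt(2)))
erf(-0.7142) = -0.6875
CDF = 0.1562
Percentile rank = 0.1562 * 100 = 15.62

15.62


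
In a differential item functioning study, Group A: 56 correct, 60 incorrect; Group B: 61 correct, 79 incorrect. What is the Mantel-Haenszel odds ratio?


Odds_A = 56/60 = 0.9333
Odds_B = 61/79 = 0.7722
OR = Odds_A / Odds_B = 0.9333 / 0.7722
Exactly, OR = (56 * 79) / (60 * 61) = 4424 / 3660
OR = 1.2087

1.2087


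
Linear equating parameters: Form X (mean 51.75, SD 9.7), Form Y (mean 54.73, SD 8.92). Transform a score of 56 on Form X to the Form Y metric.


slope = SD_Y / SD_X = 8.92 / 9.7 ~ 0.9196
intercept = mean_Y - slope * mean_X = 54.73 - (8.92 / 9.7) * 51.75 ~ 7.1413
Y = slope * X + intercept. To avoid rounding drift from the rounded slope/intercept, evaluate the equivalent form Y = mean_Y + SD_Y * (X - mean_X) / SD_X at full precision:
Y = 54.73 + 8.92 * (56 - 51.75) / 9.7
Y = 54.73 + 8.92 * 4.25 / 9.7
Y = 54.73 + 37.91 / 9.7
Y = 54.73 + 3.9082
Y = 58.6382

58.6382


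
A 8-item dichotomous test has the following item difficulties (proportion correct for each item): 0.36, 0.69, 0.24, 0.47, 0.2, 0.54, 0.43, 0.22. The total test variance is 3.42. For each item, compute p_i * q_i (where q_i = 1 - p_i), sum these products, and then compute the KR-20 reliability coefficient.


For each item, compute p_i * q_i:
  Item 1: 0.36 * 0.64 = 0.2304
  Item 2: 0.69 * 0.31 = 0.2139
  Item 3: 0.24 * 0.76 = 0.1824
  Item 4: 0.47 * 0.53 = 0.2491
  Item 5: 0.2 * 0.8 = 0.16
  Item 6: 0.54 * 0.46 = 0.2484
  Item 7: 0.43 * 0.57 = 0.2451
  Item 8: 0.22 * 0.78 = 0.1716
Sum(p_i * q_i) = 0.2304 + 0.2139 + 0.1824 + 0.2491 + 0.16 + 0.2484 + 0.2451 + 0.1716 = 1.7009
KR-20 = (k/(k-1)) * (1 - Sum(p_i*q_i) / Var_total)
= (8/7) * (1 - 1.7009/3.42)
= 1.1429 * 0.5027
KR-20 = 0.5745

0.5745


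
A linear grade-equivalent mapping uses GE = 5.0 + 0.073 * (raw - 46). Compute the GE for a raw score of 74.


raw - median = 74 - 46 = 28
slope * diff = 0.073 * 28 = 2.044
GE = 5.0 + 2.044
GE = 7.044

7.044
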